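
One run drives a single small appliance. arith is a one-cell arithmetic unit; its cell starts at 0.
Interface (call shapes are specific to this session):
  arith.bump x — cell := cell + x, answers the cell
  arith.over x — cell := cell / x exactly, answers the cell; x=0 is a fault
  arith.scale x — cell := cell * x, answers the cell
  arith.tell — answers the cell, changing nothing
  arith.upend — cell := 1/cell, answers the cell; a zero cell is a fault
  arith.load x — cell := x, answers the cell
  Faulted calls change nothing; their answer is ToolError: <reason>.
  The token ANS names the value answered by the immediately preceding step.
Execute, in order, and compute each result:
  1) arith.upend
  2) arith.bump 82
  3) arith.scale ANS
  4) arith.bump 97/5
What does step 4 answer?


% upend
[out] ToolError: reciprocal of zero
% bump x: 82
[out] 82
% scale x: ANS
[out] 6724
% bump x: 97/5
[out] 33717/5

Answer: 33717/5


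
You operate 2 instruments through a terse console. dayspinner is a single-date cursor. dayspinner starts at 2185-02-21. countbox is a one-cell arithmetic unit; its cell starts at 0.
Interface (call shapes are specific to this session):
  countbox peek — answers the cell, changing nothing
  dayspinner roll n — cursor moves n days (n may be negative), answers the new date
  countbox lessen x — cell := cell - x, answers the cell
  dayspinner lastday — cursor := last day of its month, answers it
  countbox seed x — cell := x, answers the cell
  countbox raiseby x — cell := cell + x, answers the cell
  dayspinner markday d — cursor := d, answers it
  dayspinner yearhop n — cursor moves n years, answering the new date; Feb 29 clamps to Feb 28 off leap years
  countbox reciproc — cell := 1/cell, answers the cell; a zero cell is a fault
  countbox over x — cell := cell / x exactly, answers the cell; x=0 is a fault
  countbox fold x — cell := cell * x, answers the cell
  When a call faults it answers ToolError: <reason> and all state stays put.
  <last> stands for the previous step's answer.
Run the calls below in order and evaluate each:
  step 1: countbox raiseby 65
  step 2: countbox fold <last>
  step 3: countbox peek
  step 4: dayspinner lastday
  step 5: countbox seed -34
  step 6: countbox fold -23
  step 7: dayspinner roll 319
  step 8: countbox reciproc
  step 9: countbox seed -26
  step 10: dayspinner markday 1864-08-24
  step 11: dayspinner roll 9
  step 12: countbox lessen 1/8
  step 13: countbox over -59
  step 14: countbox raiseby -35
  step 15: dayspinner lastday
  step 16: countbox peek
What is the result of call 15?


Answer: 1864-09-30

Derivation:
·→ countbox raiseby(x=65)
·← 65
·→ countbox fold(x=<last>)
·← 4225
·→ countbox peek()
·← 4225
·→ dayspinner lastday()
·← 2185-02-28
·→ countbox seed(x=-34)
·← -34
·→ countbox fold(x=-23)
·← 782
·→ dayspinner roll(n=319)
·← 2186-01-13
·→ countbox reciproc()
·← 1/782
·→ countbox seed(x=-26)
·← -26
·→ dayspinner markday(d=1864-08-24)
·← 1864-08-24
·→ dayspinner roll(n=9)
·← 1864-09-02
·→ countbox lessen(x=1/8)
·← -209/8
·→ countbox over(x=-59)
·← 209/472
·→ countbox raiseby(x=-35)
·← -16311/472
·→ dayspinner lastday()
·← 1864-09-30
·→ countbox peek()
·← -16311/472


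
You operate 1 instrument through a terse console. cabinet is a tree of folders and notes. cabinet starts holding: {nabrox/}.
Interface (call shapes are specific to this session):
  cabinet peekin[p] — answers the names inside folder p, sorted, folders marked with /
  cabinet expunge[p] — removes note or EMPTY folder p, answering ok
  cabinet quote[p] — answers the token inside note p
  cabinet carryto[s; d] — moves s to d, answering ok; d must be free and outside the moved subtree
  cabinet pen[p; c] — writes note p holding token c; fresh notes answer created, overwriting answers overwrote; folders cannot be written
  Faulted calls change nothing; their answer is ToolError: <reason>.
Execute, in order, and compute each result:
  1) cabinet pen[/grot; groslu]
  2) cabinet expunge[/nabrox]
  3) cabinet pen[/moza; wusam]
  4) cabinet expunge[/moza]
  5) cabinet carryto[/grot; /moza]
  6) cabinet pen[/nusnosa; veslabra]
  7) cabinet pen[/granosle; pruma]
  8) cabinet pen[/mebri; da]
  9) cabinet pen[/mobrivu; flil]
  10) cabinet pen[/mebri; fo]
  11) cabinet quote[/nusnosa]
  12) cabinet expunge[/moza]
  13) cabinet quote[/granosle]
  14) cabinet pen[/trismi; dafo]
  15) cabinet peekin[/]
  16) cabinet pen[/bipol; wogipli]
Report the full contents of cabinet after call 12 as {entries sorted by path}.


! cabinet pen(p→/grot, c→groslu) ~> created
! cabinet expunge(p→/nabrox) ~> ok
! cabinet pen(p→/moza, c→wusam) ~> created
! cabinet expunge(p→/moza) ~> ok
! cabinet carryto(s→/grot, d→/moza) ~> ok
! cabinet pen(p→/nusnosa, c→veslabra) ~> created
! cabinet pen(p→/granosle, c→pruma) ~> created
! cabinet pen(p→/mebri, c→da) ~> created
! cabinet pen(p→/mobrivu, c→flil) ~> created
! cabinet pen(p→/mebri, c→fo) ~> overwrote
! cabinet quote(p→/nusnosa) ~> veslabra
! cabinet expunge(p→/moza) ~> ok
! cabinet quote(p→/granosle) ~> pruma
! cabinet pen(p→/trismi, c→dafo) ~> created
! cabinet peekin(p→/) ~> [granosle, mebri, mobrivu, nusnosa, trismi]
! cabinet pen(p→/bipol, c→wogipli) ~> created

Answer: {granosle=pruma, mebri=fo, mobrivu=flil, nusnosa=veslabra}


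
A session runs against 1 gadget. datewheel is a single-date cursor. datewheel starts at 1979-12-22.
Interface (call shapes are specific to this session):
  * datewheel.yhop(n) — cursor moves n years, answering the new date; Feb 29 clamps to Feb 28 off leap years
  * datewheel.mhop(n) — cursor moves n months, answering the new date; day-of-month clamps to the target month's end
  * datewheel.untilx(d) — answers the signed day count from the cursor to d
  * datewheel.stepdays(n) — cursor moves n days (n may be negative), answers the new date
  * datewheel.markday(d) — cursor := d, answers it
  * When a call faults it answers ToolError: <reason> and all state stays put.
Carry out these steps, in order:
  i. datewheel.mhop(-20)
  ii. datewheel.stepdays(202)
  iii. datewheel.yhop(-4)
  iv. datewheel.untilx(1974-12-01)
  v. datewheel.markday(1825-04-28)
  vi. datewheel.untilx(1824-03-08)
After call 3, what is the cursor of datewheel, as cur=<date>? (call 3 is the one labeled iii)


Then datewheel.mhop using -20, yielding 1978-04-22.
Then datewheel.stepdays using 202, giving 1978-11-10.
Now I run datewheel.yhop using -4, and get 1974-11-10.
Next I call datewheel.untilx using 1974-12-01, and observe 21.
Then datewheel.markday using 1825-04-28: 1825-04-28.
Now I run datewheel.untilx using 1824-03-08, → -416.

Answer: cur=1974-11-10


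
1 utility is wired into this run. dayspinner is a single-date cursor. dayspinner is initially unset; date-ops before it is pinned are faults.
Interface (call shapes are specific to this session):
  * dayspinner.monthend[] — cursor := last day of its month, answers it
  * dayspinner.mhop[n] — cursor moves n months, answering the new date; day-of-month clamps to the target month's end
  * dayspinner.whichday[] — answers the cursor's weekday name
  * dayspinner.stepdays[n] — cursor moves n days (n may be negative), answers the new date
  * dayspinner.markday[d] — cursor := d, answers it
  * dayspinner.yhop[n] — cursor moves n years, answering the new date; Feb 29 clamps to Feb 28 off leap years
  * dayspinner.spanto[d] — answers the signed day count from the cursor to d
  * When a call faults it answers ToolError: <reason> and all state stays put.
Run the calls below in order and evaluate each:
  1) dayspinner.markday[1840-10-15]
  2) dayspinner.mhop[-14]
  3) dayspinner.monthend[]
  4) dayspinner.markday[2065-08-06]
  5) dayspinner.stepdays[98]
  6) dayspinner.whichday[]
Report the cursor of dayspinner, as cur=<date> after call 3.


Answer: cur=1839-08-31

Derivation:
>>> dayspinner.markday d→1840-10-15
= 1840-10-15
>>> dayspinner.mhop n→-14
= 1839-08-15
>>> dayspinner.monthend
= 1839-08-31
>>> dayspinner.markday d→2065-08-06
= 2065-08-06
>>> dayspinner.stepdays n→98
= 2065-11-12
>>> dayspinner.whichday
= Thursday


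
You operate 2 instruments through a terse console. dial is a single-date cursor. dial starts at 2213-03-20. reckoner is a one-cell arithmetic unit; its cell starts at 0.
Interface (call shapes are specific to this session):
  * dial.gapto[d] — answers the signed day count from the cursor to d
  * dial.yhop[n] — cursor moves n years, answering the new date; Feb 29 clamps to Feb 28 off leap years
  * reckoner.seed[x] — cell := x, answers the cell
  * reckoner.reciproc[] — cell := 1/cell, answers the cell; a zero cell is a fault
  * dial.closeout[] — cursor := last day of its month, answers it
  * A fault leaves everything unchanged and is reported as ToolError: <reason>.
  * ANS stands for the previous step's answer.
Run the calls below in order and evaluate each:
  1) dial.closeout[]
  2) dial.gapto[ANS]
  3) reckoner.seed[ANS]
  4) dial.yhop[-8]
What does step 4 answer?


Answer: 2205-03-31

Derivation:
-- closeout() : 2213-03-31
-- gapto(d=ANS) : 0
-- seed(x=ANS) : 0
-- yhop(n=-8) : 2205-03-31


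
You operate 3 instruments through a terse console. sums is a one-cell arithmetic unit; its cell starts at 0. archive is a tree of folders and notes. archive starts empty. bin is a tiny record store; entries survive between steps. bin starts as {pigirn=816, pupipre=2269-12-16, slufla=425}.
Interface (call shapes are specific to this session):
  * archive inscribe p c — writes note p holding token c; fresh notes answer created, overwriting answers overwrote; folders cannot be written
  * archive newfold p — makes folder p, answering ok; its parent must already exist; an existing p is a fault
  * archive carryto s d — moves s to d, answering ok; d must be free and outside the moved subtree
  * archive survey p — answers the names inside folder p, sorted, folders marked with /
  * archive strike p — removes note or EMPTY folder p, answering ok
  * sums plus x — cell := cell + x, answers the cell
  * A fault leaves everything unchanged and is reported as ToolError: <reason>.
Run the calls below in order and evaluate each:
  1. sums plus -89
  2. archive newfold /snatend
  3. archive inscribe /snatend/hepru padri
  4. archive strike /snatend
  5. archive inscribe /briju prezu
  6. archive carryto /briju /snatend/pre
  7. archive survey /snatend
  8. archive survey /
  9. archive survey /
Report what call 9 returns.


Answer: [snatend/]

Derivation:
% 1. sums plus(x→-89) ~> -89
% 2. archive newfold(p→/snatend) ~> ok
% 3. archive inscribe(p→/snatend/hepru, c→padri) ~> created
% 4. archive strike(p→/snatend) ~> ToolError: not empty
% 5. archive inscribe(p→/briju, c→prezu) ~> created
% 6. archive carryto(s→/briju, d→/snatend/pre) ~> ok
% 7. archive survey(p→/snatend) ~> [hepru, pre]
% 8. archive survey(p→/) ~> [snatend/]
% 9. archive survey(p→/) ~> [snatend/]


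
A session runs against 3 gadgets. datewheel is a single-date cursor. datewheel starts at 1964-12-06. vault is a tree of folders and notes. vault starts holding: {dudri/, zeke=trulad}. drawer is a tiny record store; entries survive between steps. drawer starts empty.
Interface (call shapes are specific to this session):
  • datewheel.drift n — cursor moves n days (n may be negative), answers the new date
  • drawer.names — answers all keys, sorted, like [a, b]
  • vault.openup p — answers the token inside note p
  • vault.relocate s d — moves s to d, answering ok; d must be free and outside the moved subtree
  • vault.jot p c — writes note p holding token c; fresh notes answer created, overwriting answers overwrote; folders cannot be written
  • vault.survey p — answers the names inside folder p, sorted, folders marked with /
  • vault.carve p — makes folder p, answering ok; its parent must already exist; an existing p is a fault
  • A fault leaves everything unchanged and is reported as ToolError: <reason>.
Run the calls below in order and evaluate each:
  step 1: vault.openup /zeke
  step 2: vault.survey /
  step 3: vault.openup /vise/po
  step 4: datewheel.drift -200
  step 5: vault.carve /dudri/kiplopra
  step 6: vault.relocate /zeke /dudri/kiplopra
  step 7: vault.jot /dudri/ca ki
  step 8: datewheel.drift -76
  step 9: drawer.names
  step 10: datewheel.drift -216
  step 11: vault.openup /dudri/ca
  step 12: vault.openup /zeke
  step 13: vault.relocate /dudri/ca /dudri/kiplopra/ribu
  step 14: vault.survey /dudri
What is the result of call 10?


Answer: 1963-08-02

Derivation:
==> vault.openup(p: /zeke)
<== trulad
==> vault.survey(p: /)
<== [dudri/, zeke]
==> vault.openup(p: /vise/po)
<== ToolError: not found
==> datewheel.drift(n: -200)
<== 1964-05-20
==> vault.carve(p: /dudri/kiplopra)
<== ok
==> vault.relocate(s: /zeke, d: /dudri/kiplopra)
<== ToolError: exists
==> vault.jot(p: /dudri/ca, c: ki)
<== created
==> datewheel.drift(n: -76)
<== 1964-03-05
==> drawer.names()
<== []
==> datewheel.drift(n: -216)
<== 1963-08-02
==> vault.openup(p: /dudri/ca)
<== ki
==> vault.openup(p: /zeke)
<== trulad
==> vault.relocate(s: /dudri/ca, d: /dudri/kiplopra/ribu)
<== ok
==> vault.survey(p: /dudri)
<== [kiplopra/]


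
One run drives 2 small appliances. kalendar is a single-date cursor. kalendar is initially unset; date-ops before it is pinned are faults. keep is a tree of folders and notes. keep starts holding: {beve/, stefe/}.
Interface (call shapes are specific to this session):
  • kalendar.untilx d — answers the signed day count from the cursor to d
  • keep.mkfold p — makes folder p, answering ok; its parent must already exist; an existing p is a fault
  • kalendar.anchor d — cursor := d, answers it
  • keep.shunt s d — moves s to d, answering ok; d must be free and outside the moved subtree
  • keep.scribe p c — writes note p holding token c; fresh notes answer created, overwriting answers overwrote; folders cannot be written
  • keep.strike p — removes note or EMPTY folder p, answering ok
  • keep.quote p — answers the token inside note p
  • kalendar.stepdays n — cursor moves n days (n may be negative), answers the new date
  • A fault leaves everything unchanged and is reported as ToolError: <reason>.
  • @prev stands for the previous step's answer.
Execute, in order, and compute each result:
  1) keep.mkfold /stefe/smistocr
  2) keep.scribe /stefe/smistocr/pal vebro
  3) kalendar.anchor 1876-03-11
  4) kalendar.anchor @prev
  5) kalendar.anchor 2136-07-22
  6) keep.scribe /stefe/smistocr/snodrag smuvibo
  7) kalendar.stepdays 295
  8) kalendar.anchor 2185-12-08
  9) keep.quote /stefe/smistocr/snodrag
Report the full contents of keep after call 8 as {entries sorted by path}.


Answer: {beve/, stefe/, stefe/smistocr/, stefe/smistocr/pal=vebro, stefe/smistocr/snodrag=smuvibo}

Derivation:
>>> keep.mkfold p: /stefe/smistocr
  ok
>>> keep.scribe p: /stefe/smistocr/pal c: vebro
  created
>>> kalendar.anchor d: 1876-03-11
  1876-03-11
>>> kalendar.anchor d: @prev
  1876-03-11
>>> kalendar.anchor d: 2136-07-22
  2136-07-22
>>> keep.scribe p: /stefe/smistocr/snodrag c: smuvibo
  created
>>> kalendar.stepdays n: 295
  2137-05-13
>>> kalendar.anchor d: 2185-12-08
  2185-12-08
>>> keep.quote p: /stefe/smistocr/snodrag
  smuvibo


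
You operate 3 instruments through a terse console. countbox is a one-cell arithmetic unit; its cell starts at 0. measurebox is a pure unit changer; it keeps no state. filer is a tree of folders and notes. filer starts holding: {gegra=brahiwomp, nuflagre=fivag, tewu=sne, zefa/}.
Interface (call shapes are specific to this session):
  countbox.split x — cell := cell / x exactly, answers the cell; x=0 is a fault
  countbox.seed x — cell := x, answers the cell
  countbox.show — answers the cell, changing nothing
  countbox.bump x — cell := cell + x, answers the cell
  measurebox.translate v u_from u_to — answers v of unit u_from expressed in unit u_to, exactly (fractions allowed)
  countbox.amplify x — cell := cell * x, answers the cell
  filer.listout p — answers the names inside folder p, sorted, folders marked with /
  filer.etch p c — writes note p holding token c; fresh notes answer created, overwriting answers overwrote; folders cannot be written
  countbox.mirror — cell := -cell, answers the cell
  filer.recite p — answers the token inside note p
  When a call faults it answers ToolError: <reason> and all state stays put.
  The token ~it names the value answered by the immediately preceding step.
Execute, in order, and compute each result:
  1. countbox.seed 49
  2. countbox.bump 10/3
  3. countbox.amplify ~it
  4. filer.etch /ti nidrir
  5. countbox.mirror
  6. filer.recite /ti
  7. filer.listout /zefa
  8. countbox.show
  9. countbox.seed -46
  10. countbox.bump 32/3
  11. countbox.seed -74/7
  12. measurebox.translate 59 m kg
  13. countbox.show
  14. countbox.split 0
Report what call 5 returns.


Answer: -24649/9

Derivation:
> seed x=49
[out] 49
> bump x=10/3
[out] 157/3
> amplify x=~it
[out] 24649/9
> etch p=/ti c=nidrir
[out] created
> mirror
[out] -24649/9
> recite p=/ti
[out] nidrir
> listout p=/zefa
[out] []
> show
[out] -24649/9
> seed x=-46
[out] -46
> bump x=32/3
[out] -106/3
> seed x=-74/7
[out] -74/7
> translate v=59 u_from=m u_to=kg
[out] ToolError: incompatible units
> show
[out] -74/7
> split x=0
[out] ToolError: division by zero


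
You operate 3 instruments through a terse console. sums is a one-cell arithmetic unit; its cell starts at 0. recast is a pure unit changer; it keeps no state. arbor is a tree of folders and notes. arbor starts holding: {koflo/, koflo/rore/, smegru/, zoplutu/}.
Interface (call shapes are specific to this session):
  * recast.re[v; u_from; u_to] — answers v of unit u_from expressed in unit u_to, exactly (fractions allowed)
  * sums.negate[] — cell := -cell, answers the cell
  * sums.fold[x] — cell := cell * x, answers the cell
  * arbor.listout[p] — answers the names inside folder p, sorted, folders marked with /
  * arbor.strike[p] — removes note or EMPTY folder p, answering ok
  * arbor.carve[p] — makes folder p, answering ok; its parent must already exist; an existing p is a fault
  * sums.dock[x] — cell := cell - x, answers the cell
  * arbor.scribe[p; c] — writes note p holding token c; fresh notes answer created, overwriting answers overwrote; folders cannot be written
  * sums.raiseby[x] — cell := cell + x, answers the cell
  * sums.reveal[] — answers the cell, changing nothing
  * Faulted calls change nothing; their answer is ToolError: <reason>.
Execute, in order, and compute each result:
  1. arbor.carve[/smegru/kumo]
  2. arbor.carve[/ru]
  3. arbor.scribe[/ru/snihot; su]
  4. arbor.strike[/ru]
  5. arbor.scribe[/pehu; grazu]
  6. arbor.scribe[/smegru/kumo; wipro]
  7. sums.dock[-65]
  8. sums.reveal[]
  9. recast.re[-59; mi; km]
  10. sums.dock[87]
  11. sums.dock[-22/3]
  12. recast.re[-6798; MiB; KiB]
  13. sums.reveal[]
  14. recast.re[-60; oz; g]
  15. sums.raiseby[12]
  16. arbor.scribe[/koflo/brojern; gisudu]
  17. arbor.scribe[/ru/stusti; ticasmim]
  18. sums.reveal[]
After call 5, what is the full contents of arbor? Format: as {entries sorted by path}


I run arbor.carve using p→/smegru/kumo, and observe ok.
Invoking arbor.carve using p→/ru, giving ok.
I use arbor.scribe using p→/ru/snihot, c→su: created.
Now I run arbor.strike using p→/ru, and observe ToolError: not empty.
Then arbor.scribe using p→/pehu, c→grazu, — result: created.
I run arbor.scribe using p→/smegru/kumo, c→wipro, giving ToolError: is a directory.
I invoke sums.dock using x→-65, which returns 65.
Using sums.reveal, and observe 65.
Then recast.re using v→-59, u_from→mi, u_to→km, which returns -1483614/15625.
Using sums.dock using x→87, which returns -22.
Invoking sums.dock using x→-22/3, → -44/3.
Invoking recast.re using v→-6798, u_from→MiB, u_to→KiB, and get -6961152.
I use sums.reveal, yielding -44/3.
Using recast.re using v→-60, u_from→oz, u_to→g, and see -136077711/80000.
Then sums.raiseby using x→12, giving -8/3.
Then arbor.scribe using p→/koflo/brojern, c→gisudu, and see created.
I call arbor.scribe using p→/ru/stusti, c→ticasmim, and see created.
I try sums.reveal(), → -8/3.

Answer: {koflo/, koflo/rore/, pehu=grazu, ru/, ru/snihot=su, smegru/, smegru/kumo/, zoplutu/}


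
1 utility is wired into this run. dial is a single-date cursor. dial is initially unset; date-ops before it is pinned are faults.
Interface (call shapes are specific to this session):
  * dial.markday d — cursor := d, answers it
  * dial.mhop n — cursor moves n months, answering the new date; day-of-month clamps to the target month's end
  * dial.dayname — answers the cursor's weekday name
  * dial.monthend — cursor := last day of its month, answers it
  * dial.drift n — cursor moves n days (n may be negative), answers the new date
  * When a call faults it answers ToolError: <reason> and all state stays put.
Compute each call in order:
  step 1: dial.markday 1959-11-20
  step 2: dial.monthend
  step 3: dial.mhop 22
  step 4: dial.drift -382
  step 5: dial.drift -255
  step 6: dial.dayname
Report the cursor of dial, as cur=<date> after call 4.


Answer: cur=1960-09-13

Derivation:
-- 1. dial.markday(1959-11-20) == 1959-11-20
-- 2. dial.monthend() == 1959-11-30
-- 3. dial.mhop(22) == 1961-09-30
-- 4. dial.drift(-382) == 1960-09-13
-- 5. dial.drift(-255) == 1960-01-02
-- 6. dial.dayname() == Saturday


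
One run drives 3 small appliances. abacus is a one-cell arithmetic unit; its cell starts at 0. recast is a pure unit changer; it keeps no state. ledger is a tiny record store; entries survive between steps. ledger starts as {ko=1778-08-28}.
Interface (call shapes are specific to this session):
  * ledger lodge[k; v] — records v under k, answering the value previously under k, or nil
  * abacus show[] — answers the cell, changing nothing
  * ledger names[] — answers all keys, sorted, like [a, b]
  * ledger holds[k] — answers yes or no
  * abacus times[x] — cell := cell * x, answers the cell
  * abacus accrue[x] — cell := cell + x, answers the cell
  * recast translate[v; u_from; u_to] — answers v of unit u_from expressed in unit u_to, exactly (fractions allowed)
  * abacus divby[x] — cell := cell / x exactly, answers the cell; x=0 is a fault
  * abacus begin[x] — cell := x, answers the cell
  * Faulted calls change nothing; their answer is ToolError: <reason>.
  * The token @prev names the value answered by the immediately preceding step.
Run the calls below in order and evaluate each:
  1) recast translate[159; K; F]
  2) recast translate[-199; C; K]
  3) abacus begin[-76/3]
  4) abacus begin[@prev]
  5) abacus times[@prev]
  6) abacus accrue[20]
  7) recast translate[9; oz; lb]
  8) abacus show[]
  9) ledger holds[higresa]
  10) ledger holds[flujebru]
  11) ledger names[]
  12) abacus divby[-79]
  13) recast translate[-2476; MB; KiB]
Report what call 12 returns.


Answer: -5956/711

Derivation:
I run recast translate(v=159, u_from=K, u_to=F), and see -17347/100.
I invoke recast translate(v=-199, u_from=C, u_to=K), which returns 1483/20.
I try abacus begin(x=-76/3), yielding -76/3.
Using abacus begin(x=@prev), and see -76/3.
Calling abacus times(x=@prev), and observe 5776/9.
Then abacus accrue(x=20), and observe 5956/9.
Next I call recast translate(v=9, u_from=oz, u_to=lb), yielding 9/16.
Then abacus show, — result: 5956/9.
Next I call ledger holds(k=higresa), which returns no.
Now I run ledger holds(k=flujebru), giving no.
I run ledger names, → [ko].
Now I run abacus divby(x=-79), and observe -5956/711.
I run recast translate(v=-2476, u_from=MB, u_to=KiB), → -9671875/4.


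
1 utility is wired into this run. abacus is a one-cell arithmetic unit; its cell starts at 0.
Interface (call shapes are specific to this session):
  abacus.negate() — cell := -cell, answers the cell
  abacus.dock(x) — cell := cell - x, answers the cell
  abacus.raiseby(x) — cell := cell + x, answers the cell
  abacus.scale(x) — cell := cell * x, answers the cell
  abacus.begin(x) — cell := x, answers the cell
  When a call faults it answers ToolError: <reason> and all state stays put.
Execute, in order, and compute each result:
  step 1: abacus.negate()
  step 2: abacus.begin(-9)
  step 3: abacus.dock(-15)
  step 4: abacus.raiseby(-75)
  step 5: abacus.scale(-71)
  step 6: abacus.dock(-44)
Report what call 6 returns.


==> abacus.negate()
<== 0
==> abacus.begin(x=-9)
<== -9
==> abacus.dock(x=-15)
<== 6
==> abacus.raiseby(x=-75)
<== -69
==> abacus.scale(x=-71)
<== 4899
==> abacus.dock(x=-44)
<== 4943

Answer: 4943


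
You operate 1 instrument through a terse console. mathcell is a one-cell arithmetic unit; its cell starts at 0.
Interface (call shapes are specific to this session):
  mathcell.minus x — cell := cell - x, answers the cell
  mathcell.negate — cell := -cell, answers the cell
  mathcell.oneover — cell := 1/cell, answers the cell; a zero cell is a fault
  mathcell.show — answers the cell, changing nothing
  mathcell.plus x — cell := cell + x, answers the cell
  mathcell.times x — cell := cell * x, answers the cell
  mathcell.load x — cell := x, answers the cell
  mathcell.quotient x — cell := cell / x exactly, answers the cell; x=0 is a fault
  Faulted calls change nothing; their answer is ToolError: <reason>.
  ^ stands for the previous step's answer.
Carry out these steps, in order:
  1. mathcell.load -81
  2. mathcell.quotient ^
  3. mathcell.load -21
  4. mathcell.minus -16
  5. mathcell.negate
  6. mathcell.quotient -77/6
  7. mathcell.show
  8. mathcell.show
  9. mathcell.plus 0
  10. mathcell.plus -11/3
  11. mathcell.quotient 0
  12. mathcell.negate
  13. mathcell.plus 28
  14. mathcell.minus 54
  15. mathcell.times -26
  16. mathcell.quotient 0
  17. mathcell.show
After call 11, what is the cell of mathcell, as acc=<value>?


[in] mathcell.load x→-81
[out] -81
[in] mathcell.quotient x→^
[out] 1
[in] mathcell.load x→-21
[out] -21
[in] mathcell.minus x→-16
[out] -5
[in] mathcell.negate
[out] 5
[in] mathcell.quotient x→-77/6
[out] -30/77
[in] mathcell.show
[out] -30/77
[in] mathcell.show
[out] -30/77
[in] mathcell.plus x→0
[out] -30/77
[in] mathcell.plus x→-11/3
[out] -937/231
[in] mathcell.quotient x→0
[out] ToolError: division by zero
[in] mathcell.negate
[out] 937/231
[in] mathcell.plus x→28
[out] 7405/231
[in] mathcell.minus x→54
[out] -5069/231
[in] mathcell.times x→-26
[out] 131794/231
[in] mathcell.quotient x→0
[out] ToolError: division by zero
[in] mathcell.show
[out] 131794/231

Answer: acc=-937/231


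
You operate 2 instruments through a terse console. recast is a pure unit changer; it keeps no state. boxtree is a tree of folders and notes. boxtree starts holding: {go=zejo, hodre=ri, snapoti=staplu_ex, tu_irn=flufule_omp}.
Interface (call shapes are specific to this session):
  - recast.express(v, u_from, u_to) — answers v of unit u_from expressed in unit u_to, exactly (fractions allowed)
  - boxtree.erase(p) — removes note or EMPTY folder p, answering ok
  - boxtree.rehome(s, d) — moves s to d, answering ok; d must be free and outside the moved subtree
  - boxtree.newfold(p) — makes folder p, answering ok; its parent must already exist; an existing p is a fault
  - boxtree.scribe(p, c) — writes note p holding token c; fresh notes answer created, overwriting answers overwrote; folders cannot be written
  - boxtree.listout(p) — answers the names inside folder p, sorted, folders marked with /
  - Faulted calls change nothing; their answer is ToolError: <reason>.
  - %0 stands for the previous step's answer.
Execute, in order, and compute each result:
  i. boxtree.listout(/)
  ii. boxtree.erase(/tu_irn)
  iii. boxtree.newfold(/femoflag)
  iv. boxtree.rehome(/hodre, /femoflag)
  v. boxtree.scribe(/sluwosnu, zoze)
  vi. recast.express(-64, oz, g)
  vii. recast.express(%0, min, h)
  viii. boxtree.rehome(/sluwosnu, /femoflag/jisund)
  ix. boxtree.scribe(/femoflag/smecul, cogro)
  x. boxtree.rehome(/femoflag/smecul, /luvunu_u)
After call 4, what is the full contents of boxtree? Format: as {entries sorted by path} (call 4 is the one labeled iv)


Answer: {femoflag/, go=zejo, hodre=ri, snapoti=staplu_ex}

Derivation:
[in] boxtree.listout p='/'
  [go, hodre, snapoti, tu_irn]
[in] boxtree.erase p='/tu_irn'
  ok
[in] boxtree.newfold p='/femoflag'
  ok
[in] boxtree.rehome s='/hodre' d='/femoflag'
  ToolError: exists
[in] boxtree.scribe p='/sluwosnu' c='zoze'
  created
[in] recast.express v='-64' u_from='oz' u_to='g'
  -45359237/25000
[in] recast.express v='%0' u_from='min' u_to='h'
  -45359237/1500000
[in] boxtree.rehome s='/sluwosnu' d='/femoflag/jisund'
  ok
[in] boxtree.scribe p='/femoflag/smecul' c='cogro'
  created
[in] boxtree.rehome s='/femoflag/smecul' d='/luvunu_u'
  ok


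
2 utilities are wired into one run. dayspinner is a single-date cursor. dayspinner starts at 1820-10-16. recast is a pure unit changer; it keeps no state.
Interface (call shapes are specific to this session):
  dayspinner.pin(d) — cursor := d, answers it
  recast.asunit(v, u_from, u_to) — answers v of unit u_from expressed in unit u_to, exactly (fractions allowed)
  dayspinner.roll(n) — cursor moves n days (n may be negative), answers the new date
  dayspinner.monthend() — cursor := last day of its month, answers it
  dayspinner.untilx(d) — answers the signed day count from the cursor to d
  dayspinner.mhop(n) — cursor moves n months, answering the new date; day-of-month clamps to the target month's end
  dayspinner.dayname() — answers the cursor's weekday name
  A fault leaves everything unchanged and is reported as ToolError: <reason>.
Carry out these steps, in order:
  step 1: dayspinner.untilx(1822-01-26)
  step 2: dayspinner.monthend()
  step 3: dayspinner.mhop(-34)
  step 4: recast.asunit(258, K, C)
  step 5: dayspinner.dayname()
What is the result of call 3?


Answer: 1817-12-31

Derivation:
>> dayspinner.untilx(d='1822-01-26')
<< 467
>> dayspinner.monthend()
<< 1820-10-31
>> dayspinner.mhop(n='-34')
<< 1817-12-31
>> recast.asunit(v='258', u_from='K', u_to='C')
<< -303/20
>> dayspinner.dayname()
<< Wednesday


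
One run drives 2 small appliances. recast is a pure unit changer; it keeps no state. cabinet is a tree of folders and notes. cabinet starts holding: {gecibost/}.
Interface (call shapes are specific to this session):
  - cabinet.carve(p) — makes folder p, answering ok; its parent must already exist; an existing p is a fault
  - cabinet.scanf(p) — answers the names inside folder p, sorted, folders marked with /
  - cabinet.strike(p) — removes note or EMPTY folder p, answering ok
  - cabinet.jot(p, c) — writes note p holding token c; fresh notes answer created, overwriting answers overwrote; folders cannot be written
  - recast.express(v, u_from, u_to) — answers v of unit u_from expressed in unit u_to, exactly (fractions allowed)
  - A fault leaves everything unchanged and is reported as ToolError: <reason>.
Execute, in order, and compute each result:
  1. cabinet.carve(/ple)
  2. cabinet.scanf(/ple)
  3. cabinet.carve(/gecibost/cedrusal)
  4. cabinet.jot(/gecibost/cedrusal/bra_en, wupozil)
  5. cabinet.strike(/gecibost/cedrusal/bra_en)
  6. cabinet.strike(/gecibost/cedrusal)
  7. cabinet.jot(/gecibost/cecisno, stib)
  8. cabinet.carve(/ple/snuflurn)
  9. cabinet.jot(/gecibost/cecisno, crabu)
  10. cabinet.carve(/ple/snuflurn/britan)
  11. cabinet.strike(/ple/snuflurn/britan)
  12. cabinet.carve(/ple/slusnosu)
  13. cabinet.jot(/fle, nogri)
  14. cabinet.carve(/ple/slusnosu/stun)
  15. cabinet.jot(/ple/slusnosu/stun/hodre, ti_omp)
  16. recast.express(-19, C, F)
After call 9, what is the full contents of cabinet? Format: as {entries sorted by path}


Answer: {gecibost/, gecibost/cecisno=crabu, ple/, ple/snuflurn/}

Derivation:
Using carve(/ple), → ok.
I run scanf(/ple), → [].
I use carve(/gecibost/cedrusal), and get ok.
Using jot(/gecibost/cedrusal/bra_en, wupozil), → created.
Now I run strike(/gecibost/cedrusal/bra_en): ok.
Using strike(/gecibost/cedrusal), and observe ok.
Calling jot(/gecibost/cecisno, stib), and get created.
I try carve(/ple/snuflurn), and see ok.
I try jot(/gecibost/cecisno, crabu), and observe overwrote.
I run carve(/ple/snuflurn/britan), yielding ok.
I call strike(/ple/snuflurn/britan), and observe ok.
I try carve(/ple/slusnosu), → ok.
I run jot(/fle, nogri), → created.
Using carve(/ple/slusnosu/stun), which returns ok.
Using jot(/ple/slusnosu/stun/hodre, ti_omp), which returns created.
Calling express(-19, C, F), → -11/5.


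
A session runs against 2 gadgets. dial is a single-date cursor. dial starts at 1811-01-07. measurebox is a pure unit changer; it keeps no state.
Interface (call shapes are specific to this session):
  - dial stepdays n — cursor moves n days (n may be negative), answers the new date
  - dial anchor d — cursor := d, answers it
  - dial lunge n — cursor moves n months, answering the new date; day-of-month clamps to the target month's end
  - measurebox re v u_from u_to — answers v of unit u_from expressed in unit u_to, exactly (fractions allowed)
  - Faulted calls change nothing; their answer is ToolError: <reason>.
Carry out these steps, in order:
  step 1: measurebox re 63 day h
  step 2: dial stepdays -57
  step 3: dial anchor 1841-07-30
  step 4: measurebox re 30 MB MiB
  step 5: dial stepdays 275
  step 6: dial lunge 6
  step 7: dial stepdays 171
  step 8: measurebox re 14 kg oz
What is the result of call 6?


Answer: 1842-11-01

Derivation:
// 1. measurebox re(v='63', u_from='day', u_to='h') : 1512
// 2. dial stepdays(n='-57') : 1810-11-11
// 3. dial anchor(d='1841-07-30') : 1841-07-30
// 4. measurebox re(v='30', u_from='MB', u_to='MiB') : 234375/8192
// 5. dial stepdays(n='275') : 1842-05-01
// 6. dial lunge(n='6') : 1842-11-01
// 7. dial stepdays(n='171') : 1843-04-21
// 8. measurebox re(v='14', u_from='kg', u_to='oz') : 3200000000/6479891


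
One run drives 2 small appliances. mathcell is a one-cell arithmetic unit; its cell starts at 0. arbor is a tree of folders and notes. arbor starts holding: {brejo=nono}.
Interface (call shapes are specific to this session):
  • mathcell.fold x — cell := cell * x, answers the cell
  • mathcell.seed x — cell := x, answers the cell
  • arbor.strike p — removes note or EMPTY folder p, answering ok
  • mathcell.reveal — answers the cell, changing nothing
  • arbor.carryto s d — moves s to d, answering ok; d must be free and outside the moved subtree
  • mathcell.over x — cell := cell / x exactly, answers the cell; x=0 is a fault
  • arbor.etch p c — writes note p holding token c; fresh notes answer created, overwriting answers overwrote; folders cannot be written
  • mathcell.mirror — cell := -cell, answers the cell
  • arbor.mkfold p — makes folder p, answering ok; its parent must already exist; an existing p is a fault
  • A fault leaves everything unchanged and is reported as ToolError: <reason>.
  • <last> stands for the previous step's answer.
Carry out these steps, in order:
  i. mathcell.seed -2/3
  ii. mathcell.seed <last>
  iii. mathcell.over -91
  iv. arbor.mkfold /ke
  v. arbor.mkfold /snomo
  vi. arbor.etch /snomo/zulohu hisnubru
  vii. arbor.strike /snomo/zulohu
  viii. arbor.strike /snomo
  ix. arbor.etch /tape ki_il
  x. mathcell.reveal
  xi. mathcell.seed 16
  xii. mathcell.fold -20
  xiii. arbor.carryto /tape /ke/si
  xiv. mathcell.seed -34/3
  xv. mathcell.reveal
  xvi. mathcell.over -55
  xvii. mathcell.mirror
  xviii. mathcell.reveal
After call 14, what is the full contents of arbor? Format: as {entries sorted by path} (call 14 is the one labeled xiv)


Act: mathcell.seed[x='-2/3']
Obs: -2/3
Act: mathcell.seed[x='<last>']
Obs: -2/3
Act: mathcell.over[x='-91']
Obs: 2/273
Act: arbor.mkfold[p='/ke']
Obs: ok
Act: arbor.mkfold[p='/snomo']
Obs: ok
Act: arbor.etch[p='/snomo/zulohu'; c='hisnubru']
Obs: created
Act: arbor.strike[p='/snomo/zulohu']
Obs: ok
Act: arbor.strike[p='/snomo']
Obs: ok
Act: arbor.etch[p='/tape'; c='ki_il']
Obs: created
Act: mathcell.reveal[]
Obs: 2/273
Act: mathcell.seed[x='16']
Obs: 16
Act: mathcell.fold[x='-20']
Obs: -320
Act: arbor.carryto[s='/tape'; d='/ke/si']
Obs: ok
Act: mathcell.seed[x='-34/3']
Obs: -34/3
Act: mathcell.reveal[]
Obs: -34/3
Act: mathcell.over[x='-55']
Obs: 34/165
Act: mathcell.mirror[]
Obs: -34/165
Act: mathcell.reveal[]
Obs: -34/165

Answer: {brejo=nono, ke/, ke/si=ki_il}


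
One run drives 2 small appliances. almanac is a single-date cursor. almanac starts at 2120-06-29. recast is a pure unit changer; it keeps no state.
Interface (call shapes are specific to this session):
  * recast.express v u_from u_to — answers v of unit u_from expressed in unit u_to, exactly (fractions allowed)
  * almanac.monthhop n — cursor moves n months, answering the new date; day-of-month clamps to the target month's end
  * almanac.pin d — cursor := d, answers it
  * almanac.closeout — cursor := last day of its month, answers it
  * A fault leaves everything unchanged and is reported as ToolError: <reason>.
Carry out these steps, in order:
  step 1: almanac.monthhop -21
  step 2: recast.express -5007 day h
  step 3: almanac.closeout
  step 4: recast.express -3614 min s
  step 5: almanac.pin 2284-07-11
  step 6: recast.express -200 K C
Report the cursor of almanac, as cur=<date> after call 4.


Invoking almanac.monthhop passing n='-21', giving 2118-09-29.
I use recast.express passing v='-5007', u_from='day', u_to='h': -120168.
Using almanac.closeout, → 2118-09-30.
I use recast.express passing v='-3614', u_from='min', u_to='s', — result: -216840.
I run almanac.pin passing d='2284-07-11', — result: 2284-07-11.
Invoking recast.express passing v='-200', u_from='K', u_to='C', which returns -9463/20.

Answer: cur=2118-09-30


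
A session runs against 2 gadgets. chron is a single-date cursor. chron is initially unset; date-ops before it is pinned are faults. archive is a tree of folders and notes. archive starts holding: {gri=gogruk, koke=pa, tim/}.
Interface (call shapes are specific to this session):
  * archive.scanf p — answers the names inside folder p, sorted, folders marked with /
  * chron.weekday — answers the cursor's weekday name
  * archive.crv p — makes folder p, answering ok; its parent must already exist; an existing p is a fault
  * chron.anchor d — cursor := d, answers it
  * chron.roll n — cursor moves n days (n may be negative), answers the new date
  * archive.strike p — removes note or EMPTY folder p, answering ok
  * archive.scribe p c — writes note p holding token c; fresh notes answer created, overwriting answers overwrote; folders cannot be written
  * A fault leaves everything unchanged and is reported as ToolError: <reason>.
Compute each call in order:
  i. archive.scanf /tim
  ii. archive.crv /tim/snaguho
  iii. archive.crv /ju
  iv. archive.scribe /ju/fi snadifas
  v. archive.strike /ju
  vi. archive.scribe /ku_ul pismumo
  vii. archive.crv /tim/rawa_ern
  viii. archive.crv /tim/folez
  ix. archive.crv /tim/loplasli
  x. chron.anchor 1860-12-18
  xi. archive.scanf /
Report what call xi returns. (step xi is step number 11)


Using archive.scanf with /tim, — result: [].
I call archive.crv with /tim/snaguho: ok.
Now I run archive.crv with /ju: ok.
I run archive.scribe with /ju/fi, snadifas, — result: created.
I use archive.strike with /ju, and see ToolError: not empty.
I use archive.scribe with /ku_ul, pismumo, which returns created.
Invoking archive.crv with /tim/rawa_ern, → ok.
Using archive.crv with /tim/folez, giving ok.
Using archive.crv with /tim/loplasli, which returns ok.
I invoke chron.anchor with 1860-12-18, — result: 1860-12-18.
Invoking archive.scanf with /, and observe [gri, ju/, koke, ku_ul, tim/].

Answer: [gri, ju/, koke, ku_ul, tim/]


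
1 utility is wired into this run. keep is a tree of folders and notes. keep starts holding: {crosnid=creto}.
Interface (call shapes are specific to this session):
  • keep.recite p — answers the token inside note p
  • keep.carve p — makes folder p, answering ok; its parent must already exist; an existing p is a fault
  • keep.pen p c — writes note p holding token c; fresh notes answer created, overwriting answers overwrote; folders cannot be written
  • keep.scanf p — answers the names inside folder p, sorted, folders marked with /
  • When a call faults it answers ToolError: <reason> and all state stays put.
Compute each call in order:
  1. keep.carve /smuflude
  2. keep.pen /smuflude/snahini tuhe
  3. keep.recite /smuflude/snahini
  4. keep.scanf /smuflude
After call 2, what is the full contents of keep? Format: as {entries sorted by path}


Answer: {crosnid=creto, smuflude/, smuflude/snahini=tuhe}

Derivation:
% 1. carve(p=/smuflude) : ok
% 2. pen(p=/smuflude/snahini, c=tuhe) : created
% 3. recite(p=/smuflude/snahini) : tuhe
% 4. scanf(p=/smuflude) : [snahini]
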